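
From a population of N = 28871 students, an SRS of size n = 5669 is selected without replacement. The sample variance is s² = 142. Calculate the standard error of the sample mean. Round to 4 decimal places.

0.1419

Under SRS without replacement, Var(ȳ) = (1 − f)·s²/n with f = n/N = 5669/28871 = 0.19635621.
Var(ȳ) = (1 − 0.19635621)·142/5669 = 0.80364379·0.025048509 = 0.020130079.
SE(ȳ) = √(0.020130079) = 0.1419.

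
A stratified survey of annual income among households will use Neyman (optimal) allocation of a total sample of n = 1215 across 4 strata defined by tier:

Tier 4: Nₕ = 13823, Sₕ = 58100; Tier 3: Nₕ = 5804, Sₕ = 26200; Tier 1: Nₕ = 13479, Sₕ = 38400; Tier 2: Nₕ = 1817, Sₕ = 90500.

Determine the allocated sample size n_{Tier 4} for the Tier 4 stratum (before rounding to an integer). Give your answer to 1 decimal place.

596.0

Neyman allocation: nₕ = n·NₕSₕ / Σⱼ NⱼSⱼ.
Σ NⱼSⱼ = 13823·58100 + 5804·26200 + 13479·38400 + 1817·90500 = 1.6372132 × 10^9.
n_{Tier 4} = 1215·13823·58100 / (1.6372132 × 10^9) = 596.0.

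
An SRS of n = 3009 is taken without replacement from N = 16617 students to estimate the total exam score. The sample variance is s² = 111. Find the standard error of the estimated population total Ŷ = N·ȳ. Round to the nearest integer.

2888

Var(Ŷ) = N²·Var(ȳ) = N²·(1 − n/N)·s²/n.
f = 3009/16617 = 0.18107962; Var(ȳ) = 0.81892038·111/3009 = 0.030209426.
Var(Ŷ) = 16617² · 0.030209426 = 8.3415684 × 10^6.
SE(Ŷ) = √(8.3415684 × 10^6) = 2888.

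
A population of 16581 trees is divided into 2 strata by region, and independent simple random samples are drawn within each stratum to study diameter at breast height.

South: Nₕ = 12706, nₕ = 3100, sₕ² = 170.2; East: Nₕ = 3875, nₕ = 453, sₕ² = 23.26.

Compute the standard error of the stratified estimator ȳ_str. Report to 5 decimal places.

Var(ȳ_str) = Σₕ Wₕ²(1 − fₕ)sₕ²/nₕ with Wₕ = Nₕ/N, N = 16581.
South: Wₕ = 0.76629878; term = 0.76629878²·(1 − 0.24397922)·170.2/3100 = 0.024374059.
East: Wₕ = 0.23370122; term = 0.23370122²·(1 − 0.11690323)·23.26/453 = 0.0024765197.
Sum = 0.026850579.
SE = √(0.026850579) = 0.16386.

0.16386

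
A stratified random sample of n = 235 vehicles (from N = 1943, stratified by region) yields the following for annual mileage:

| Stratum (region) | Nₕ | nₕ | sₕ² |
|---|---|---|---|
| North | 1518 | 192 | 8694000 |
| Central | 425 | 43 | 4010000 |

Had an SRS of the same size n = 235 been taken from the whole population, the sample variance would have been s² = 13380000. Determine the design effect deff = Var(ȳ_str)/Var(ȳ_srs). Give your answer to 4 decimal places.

0.5625

Var(ȳ_str) = Σ Wₕ²(1−fₕ)sₕ²/nₕ with Wₕ = Nₕ/1943:
  North: (1518/1943)²·(1−192/1518)·8694000/192 = 24142.826
  Central: (425/1943)²·(1−43/425)·4010000/43 = 4010.3531
  → Var(ȳ_str) = 28153.179.
Var(ȳ_srs) = (1 − 235/1943)·13380000/235 = 50049.912.
deff = 28153.179 / 50049.912 = 0.5625.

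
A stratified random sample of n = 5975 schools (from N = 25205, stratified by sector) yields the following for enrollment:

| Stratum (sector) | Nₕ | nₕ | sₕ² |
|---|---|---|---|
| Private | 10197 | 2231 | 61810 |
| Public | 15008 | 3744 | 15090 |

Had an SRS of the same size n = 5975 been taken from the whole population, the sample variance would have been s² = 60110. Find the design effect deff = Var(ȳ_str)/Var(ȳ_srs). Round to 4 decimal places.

0.6013

Var(ȳ_str) = Σ Wₕ²(1−fₕ)sₕ²/nₕ with Wₕ = Nₕ/25205:
  Private: (10197/25205)²·(1−2231/10197)·61810/2231 = 3.5424073
  Public: (15008/25205)²·(1−3744/15008)·15090/3744 = 1.0724955
  → Var(ȳ_str) = 4.6149028.
Var(ȳ_srs) = (1 − 5975/25205)·60110/5975 = 7.6754068.
deff = 4.6149028 / 7.6754068 = 0.6013.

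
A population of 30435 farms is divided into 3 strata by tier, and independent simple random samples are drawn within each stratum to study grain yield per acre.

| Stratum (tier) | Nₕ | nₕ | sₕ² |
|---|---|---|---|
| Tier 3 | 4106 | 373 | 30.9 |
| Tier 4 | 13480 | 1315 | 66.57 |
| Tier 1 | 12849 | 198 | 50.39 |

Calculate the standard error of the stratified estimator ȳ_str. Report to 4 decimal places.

0.2345

Var(ȳ_str) = Σₕ Wₕ²(1 − fₕ)sₕ²/nₕ with Wₕ = Nₕ/N, N = 30435.
Tier 3: Wₕ = 0.13491046; term = 0.13491046²·(1 − 0.09084267)·30.9/373 = 0.0013708185.
Tier 4: Wₕ = 0.44291112; term = 0.44291112²·(1 − 0.09755193)·66.57/1315 = 0.0089620672.
Tier 1: Wₕ = 0.42217841; term = 0.42217841²·(1 − 0.01540976)·50.39/198 = 0.044660825.
Sum = 0.054993711.
SE = √(0.054993711) = 0.2345.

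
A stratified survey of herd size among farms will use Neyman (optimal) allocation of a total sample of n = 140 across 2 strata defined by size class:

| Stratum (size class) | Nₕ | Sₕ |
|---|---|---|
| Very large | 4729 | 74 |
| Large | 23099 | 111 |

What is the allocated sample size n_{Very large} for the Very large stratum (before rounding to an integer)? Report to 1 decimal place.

Neyman allocation: nₕ = n·NₕSₕ / Σⱼ NⱼSⱼ.
Σ NⱼSⱼ = 4729·74 + 23099·111 = 2.913935 × 10^6.
n_{Very large} = 140·4729·74 / (2.913935 × 10^6) = 16.8.

16.8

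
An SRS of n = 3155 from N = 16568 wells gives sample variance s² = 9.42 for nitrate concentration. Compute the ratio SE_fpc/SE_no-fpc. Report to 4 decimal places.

f = n/N = 3155/16568 = 0.19042733.
SE_no-fpc = √(s²/n) = 0.054641897; SE_fpc = √((1−f)s²/n) = 0.049164733.
Ratio = √(1−f) = 0.89976256.

0.8998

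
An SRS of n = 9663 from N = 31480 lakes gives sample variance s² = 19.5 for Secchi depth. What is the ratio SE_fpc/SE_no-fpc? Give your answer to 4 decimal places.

f = n/N = 9663/31480 = 0.30695680.
SE_no-fpc = √(s²/n) = 0.044922231; SE_fpc = √((1−f)s²/n) = 0.037397405.
Ratio = √(1−f) = 0.83249216.

0.8325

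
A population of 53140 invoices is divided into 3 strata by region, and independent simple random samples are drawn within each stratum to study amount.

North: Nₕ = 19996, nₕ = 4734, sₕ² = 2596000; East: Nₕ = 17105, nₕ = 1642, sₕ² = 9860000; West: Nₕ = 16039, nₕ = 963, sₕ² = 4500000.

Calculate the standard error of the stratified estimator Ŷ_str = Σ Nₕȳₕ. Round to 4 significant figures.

Var(Ŷ_str) = Σₕ Nₕ²(1 − fₕ)sₕ²/nₕ.
North: 19996²·(1 − 4734/19996)·2596000/4734 = 1.6735204 × 10^11.
East: 17105²·(1 − 1642/17105)·9860000/1642 = 1.5882563 × 10^12.
West: 16039²·(1 − 963/16039)·4500000/963 = 1.1299251 × 10^12.
Sum = 2.8855334 × 10^12.
SE = √(2.8855334 × 10^12) = 1.699 × 10^6.

1.699 × 10^6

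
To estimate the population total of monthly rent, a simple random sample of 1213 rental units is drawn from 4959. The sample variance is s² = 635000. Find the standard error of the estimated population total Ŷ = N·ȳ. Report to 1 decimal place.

98613.7

Var(Ŷ) = N²·Var(ȳ) = N²·(1 − n/N)·s²/n.
f = 1213/4959 = 0.24460577; Var(ȳ) = 0.75539423·635000/1213 = 395.44546.
Var(Ŷ) = 4959² · 395.44546 = 9.7246686 × 10^9.
SE(Ŷ) = √(9.7246686 × 10^9) = 98613.7.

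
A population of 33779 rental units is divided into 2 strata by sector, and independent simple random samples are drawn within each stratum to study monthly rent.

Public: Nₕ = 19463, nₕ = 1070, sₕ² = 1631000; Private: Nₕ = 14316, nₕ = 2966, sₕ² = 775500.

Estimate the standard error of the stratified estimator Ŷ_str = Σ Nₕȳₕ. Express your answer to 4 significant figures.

766900

Var(Ŷ_str) = Σₕ Nₕ²(1 − fₕ)sₕ²/nₕ.
Public: 19463²·(1 − 1070/19463)·1631000/1070 = 5.4567309 × 10^11.
Private: 14316²·(1 − 2966/14316)·775500/2966 = 4.2484275 × 10^10.
Sum = 5.8815737 × 10^11.
SE = √(5.8815737 × 10^11) = 766900.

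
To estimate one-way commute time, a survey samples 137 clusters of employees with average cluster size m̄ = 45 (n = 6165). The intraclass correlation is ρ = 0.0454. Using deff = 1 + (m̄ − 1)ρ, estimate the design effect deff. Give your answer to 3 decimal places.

2.998

deff = 1 + (45 − 1)·0.0454 = 1 + 1.9976 = 2.9976.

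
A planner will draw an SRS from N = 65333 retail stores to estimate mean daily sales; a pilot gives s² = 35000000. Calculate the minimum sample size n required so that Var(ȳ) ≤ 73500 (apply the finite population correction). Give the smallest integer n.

Without fpc, n₀ = s²/D = 35000000/73500 = 476.1905.
With fpc, (1 − n/N)·s²/n ≤ D requires n ≥ n₀/(1 + n₀/N) = 476.1905/(1 + 476.1905/65333) = 472.7448.
Rounding up, n = 473.

473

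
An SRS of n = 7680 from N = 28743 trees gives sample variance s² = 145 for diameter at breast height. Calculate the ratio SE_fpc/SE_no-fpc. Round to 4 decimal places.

f = n/N = 7680/28743 = 0.26719549.
SE_no-fpc = √(s²/n) = 0.13740527; SE_fpc = √((1−f)s²/n) = 0.11762441.
Ratio = √(1−f) = 0.85604002.

0.8560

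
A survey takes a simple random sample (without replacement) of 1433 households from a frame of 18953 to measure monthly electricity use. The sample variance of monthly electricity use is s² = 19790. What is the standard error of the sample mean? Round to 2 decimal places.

Under SRS without replacement, Var(ȳ) = (1 − f)·s²/n with f = n/N = 1433/18953 = 0.07560808.
Var(ȳ) = (1 − 0.07560808)·19790/1433 = 0.92439192·13.810188 = 12.766027.
SE(ȳ) = √(12.766027) = 3.57.

3.57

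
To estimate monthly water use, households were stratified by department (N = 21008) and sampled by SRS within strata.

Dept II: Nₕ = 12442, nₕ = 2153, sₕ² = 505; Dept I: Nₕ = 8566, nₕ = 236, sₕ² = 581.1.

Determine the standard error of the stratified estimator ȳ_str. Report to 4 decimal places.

Var(ȳ_str) = Σₕ Wₕ²(1 − fₕ)sₕ²/nₕ with Wₕ = Nₕ/N, N = 21008.
Dept II: Wₕ = 0.59225057; term = 0.59225057²·(1 − 0.17304292)·505/2153 = 0.068036395.
Dept I: Wₕ = 0.40774943; term = 0.40774943²·(1 − 0.02755078)·581.1/236 = 0.39810032.
Sum = 0.46613672.
SE = √(0.46613672) = 0.6827.

0.6827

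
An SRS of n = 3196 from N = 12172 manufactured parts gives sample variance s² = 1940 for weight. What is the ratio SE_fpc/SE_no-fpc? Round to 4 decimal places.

f = n/N = 3196/12172 = 0.26256983.
SE_no-fpc = √(s²/n) = 0.77910767; SE_fpc = √((1−f)s²/n) = 0.66904901.
Ratio = √(1−f) = 0.85873754.

0.8587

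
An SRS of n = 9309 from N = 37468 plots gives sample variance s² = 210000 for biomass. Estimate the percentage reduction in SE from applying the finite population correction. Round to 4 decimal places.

f = n/N = 9309/37468 = 0.24845201.
SE_no-fpc = √(s²/n) = 4.749612; SE_fpc = √((1−f)s²/n) = 4.1175273.
Ratio = √(1−f) = 0.86691867. Reduction = 100·(1 − 0.86691867) = 13.3081%.

13.3081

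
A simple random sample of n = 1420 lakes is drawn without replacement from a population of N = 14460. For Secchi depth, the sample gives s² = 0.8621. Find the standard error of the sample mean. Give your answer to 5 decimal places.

Under SRS without replacement, Var(ȳ) = (1 − f)·s²/n with f = n/N = 1420/14460 = 0.09820194.
Var(ȳ) = (1 − 0.09820194)·0.8621/1420 = 0.90179806·6.0711268 × 10^-4 = 5.4749304 × 10^-4.
SE(ȳ) = √(5.4749304 × 10^-4) = 0.02340.

0.02340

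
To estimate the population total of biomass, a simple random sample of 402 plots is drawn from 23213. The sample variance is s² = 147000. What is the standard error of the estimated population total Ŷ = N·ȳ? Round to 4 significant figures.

Var(Ŷ) = N²·Var(ȳ) = N²·(1 − n/N)·s²/n.
f = 402/23213 = 0.01731788; Var(ȳ) = 0.98268212·147000/402 = 359.33898.
Var(Ŷ) = 23213² · 359.33898 = 1.9362743 × 10^11.
SE(Ŷ) = √(1.9362743 × 10^11) = 440000.

440000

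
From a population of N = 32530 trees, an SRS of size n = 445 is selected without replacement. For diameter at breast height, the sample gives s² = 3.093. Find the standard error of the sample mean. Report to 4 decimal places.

Under SRS without replacement, Var(ȳ) = (1 − f)·s²/n with f = n/N = 445/32530 = 0.01367968.
Var(ȳ) = (1 − 0.01367968)·3.093/445 = 0.98632032·0.0069505618 = 0.0068554803.
SE(ȳ) = √(0.0068554803) = 0.0828.

0.0828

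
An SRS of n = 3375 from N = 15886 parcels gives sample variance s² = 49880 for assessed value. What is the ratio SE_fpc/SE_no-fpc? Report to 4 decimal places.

f = n/N = 3375/15886 = 0.21245121.
SE_no-fpc = √(s²/n) = 3.8443802; SE_fpc = √((1−f)s²/n) = 3.4116547.
Ratio = √(1−f) = 0.88743945.

0.8874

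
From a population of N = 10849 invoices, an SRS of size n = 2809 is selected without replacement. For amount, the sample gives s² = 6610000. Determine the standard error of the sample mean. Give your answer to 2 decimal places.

Under SRS without replacement, Var(ȳ) = (1 − f)·s²/n with f = n/N = 2809/10849 = 0.25891787.
Var(ȳ) = (1 − 0.25891787)·6610000/2809 = 0.74108213·2353.1506 = 1743.8778.
SE(ȳ) = √(1743.8778) = 41.76.

41.76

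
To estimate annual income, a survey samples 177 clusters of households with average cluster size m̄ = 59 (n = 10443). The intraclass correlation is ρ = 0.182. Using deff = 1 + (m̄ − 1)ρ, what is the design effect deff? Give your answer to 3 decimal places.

11.556

deff = 1 + (59 − 1)·0.182 = 1 + 10.556 = 11.556.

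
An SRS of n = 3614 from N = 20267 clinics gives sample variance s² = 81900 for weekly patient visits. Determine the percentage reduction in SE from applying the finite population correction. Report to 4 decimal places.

9.3534

f = n/N = 3614/20267 = 0.17831944.
SE_no-fpc = √(s²/n) = 4.7604486; SE_fpc = √((1−f)s²/n) = 4.3151846.
Ratio = √(1−f) = 0.90646598. Reduction = 100·(1 − 0.90646598) = 9.3534%.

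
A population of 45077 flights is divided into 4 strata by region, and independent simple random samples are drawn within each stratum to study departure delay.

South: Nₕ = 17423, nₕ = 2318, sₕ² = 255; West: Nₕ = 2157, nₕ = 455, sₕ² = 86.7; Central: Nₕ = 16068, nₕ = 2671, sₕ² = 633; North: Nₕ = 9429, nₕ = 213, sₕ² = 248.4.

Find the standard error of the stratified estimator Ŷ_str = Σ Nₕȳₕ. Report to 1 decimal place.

Var(Ŷ_str) = Σₕ Nₕ²(1 − fₕ)sₕ²/nₕ.
South: 17423²·(1 − 2318/17423)·255/2318 = 2.8951456 × 10^7.
West: 2157²·(1 − 455/2157)·86.7/455 = 699547.81.
Central: 16068²·(1 − 2671/16068)·633/2671 = 5.1015154 × 10^7.
North: 9429²·(1 − 213/9429)·248.4/213 = 1.0133981 × 10^8.
Sum = 1.8200597 × 10^8.
SE = √(1.8200597 × 10^8) = 13491.0.

13491.0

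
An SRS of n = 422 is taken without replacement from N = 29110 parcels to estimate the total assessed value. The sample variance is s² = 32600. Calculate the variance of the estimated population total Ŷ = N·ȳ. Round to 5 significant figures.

Var(Ŷ) = N²·Var(ȳ) = N²·(1 − n/N)·s²/n.
f = 422/29110 = 0.01449674; Var(ȳ) = 0.98550326·32600/422 = 76.131295.
Var(Ŷ) = 29110² · 76.131295 = 6.4513058 × 10^10.

6.4513 × 10^10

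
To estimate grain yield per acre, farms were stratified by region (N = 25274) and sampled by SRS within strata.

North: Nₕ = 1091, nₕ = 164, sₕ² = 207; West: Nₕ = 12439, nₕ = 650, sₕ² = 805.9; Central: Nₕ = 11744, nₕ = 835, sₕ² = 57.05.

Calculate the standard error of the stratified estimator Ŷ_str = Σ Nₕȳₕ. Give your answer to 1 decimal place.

13850.8

Var(Ŷ_str) = Σₕ Nₕ²(1 − fₕ)sₕ²/nₕ.
North: 1091²·(1 − 164/1091)·207/164 = 1.2765299 × 10^6.
West: 12439²·(1 − 650/12439)·805.9/650 = 1.8181522 × 10^8.
Central: 11744²·(1 − 835/11744)·57.05/835 = 8.7532666 × 10^6.
Sum = 1.9184502 × 10^8.
SE = √(1.9184502 × 10^8) = 13850.8.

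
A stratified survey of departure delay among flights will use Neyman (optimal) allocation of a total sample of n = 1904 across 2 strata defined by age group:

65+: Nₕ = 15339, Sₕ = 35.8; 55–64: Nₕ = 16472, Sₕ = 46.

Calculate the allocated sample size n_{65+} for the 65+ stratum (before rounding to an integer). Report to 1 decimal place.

Neyman allocation: nₕ = n·NₕSₕ / Σⱼ NⱼSⱼ.
Σ NⱼSⱼ = 15339·35.8 + 16472·46 = 1.3068482 × 10^6.
n_{65+} = 1904·15339·35.8 / (1.3068482 × 10^6) = 800.1.

800.1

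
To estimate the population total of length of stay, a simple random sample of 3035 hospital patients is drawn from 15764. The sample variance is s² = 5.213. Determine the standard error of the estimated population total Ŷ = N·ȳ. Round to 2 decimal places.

Var(Ŷ) = N²·Var(ȳ) = N²·(1 − n/N)·s²/n.
f = 3035/15764 = 0.19252728; Var(ȳ) = 0.80747272·5.213/3035 = 0.0013869375.
Var(Ŷ) = 15764² · 0.0013869375 = 344659.09.
SE(Ŷ) = √(344659.09) = 587.08.

587.08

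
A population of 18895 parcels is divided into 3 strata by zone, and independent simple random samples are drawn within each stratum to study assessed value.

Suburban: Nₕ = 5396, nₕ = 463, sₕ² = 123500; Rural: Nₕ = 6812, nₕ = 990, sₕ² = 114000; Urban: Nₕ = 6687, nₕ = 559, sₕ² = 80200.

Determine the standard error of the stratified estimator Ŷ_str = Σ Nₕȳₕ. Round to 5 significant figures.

132460

Var(Ŷ_str) = Σₕ Nₕ²(1 − fₕ)sₕ²/nₕ.
Suburban: 5396²·(1 − 463/5396)·123500/463 = 7.1001745 × 10^9.
Rural: 6812²·(1 − 990/6812)·114000/990 = 4.5668474 × 10^9.
Urban: 6687²·(1 − 559/6687)·80200/559 = 5.8791243 × 10^9.
Sum = 1.7546146 × 10^10.
SE = √(1.7546146 × 10^10) = 132460.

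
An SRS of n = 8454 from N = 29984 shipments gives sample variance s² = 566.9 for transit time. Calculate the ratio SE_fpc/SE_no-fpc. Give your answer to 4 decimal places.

0.8474

f = n/N = 8454/29984 = 0.28195037.
SE_no-fpc = √(s²/n) = 0.25895369; SE_fpc = √((1−f)s²/n) = 0.21943168.
Ratio = √(1−f) = 0.84737809.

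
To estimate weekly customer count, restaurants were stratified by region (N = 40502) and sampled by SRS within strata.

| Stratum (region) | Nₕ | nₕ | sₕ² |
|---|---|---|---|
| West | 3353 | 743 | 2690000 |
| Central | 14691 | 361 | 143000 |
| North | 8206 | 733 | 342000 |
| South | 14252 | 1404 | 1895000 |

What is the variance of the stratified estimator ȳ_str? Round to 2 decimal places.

Var(ȳ_str) = Σₕ Wₕ²(1 − fₕ)sₕ²/nₕ with Wₕ = Nₕ/N, N = 40502.
West: Wₕ = 0.08278604; term = 0.08278604²·(1 − 0.22159260)·2690000/743 = 19.31455.
Central: Wₕ = 0.36272283; term = 0.36272283²·(1 − 0.02457287)·143000/361 = 50.836243.
North: Wₕ = 0.20260728; term = 0.20260728²·(1 − 0.08932488)·342000/733 = 17.441976.
South: Wₕ = 0.35188386; term = 0.35188386²·(1 − 0.09851249)·1895000/1404 = 150.66088.
Sum = 238.25365.

238.25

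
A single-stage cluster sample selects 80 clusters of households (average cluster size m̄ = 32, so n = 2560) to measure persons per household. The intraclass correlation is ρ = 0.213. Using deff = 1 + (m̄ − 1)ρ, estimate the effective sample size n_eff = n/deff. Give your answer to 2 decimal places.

336.71

deff = 1 + (32 − 1)·0.213 = 1 + 6.603 = 7.603.
n_eff = 2560 / 7.603 = 336.71.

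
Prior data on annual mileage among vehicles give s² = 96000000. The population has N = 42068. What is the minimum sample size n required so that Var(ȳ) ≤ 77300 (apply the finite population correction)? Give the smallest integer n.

Without fpc, n₀ = s²/D = 96000000/77300 = 1241.9146.
With fpc, (1 − n/N)·s²/n ≤ D requires n ≥ n₀/(1 + n₀/N) = 1241.9146/(1 + 1241.9146/42068) = 1206.3026.
Rounding up, n = 1207.

1207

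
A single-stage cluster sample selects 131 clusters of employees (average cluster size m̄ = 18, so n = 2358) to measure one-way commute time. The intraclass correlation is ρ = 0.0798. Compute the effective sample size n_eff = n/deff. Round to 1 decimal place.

deff = 1 + (18 − 1)·0.0798 = 1 + 1.3566 = 2.3566.
n_eff = 2358 / 2.3566 = 1000.6.

1000.6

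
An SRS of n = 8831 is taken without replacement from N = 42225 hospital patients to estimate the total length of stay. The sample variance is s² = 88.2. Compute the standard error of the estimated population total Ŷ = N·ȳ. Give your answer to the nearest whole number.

Var(Ŷ) = N²·Var(ȳ) = N²·(1 − n/N)·s²/n.
f = 8831/42225 = 0.20914150; Var(ȳ) = 0.79085850·88.2/8831 = 0.0078987339.
Var(Ŷ) = 42225² · 0.0078987339 = 1.4083053 × 10^7.
SE(Ŷ) = √(1.4083053 × 10^7) = 3753.

3753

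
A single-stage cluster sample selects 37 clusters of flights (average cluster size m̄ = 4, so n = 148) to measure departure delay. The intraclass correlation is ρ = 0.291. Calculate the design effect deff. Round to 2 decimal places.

1.87

deff = 1 + (4 − 1)·0.291 = 1 + 0.873 = 1.873.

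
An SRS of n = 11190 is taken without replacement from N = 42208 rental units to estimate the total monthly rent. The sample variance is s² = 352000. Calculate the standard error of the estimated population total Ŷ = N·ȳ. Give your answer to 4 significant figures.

202900

Var(Ŷ) = N²·Var(ȳ) = N²·(1 − n/N)·s²/n.
f = 11190/42208 = 0.26511562; Var(ȳ) = 0.73488438·352000/11190 = 23.117006.
Var(Ŷ) = 42208² · 23.117006 = 4.1183299 × 10^10.
SE(Ŷ) = √(4.1183299 × 10^10) = 202900.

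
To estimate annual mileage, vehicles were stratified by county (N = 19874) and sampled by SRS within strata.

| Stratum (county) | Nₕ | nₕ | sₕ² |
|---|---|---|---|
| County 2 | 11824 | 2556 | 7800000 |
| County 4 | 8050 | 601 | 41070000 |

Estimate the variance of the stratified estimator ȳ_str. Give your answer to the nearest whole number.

Var(ȳ_str) = Σₕ Wₕ²(1 − fₕ)sₕ²/nₕ with Wₕ = Nₕ/N, N = 19874.
County 2: Wₕ = 0.59494817; term = 0.59494817²·(1 − 0.21617050)·7800000/2556 = 846.66894.
County 4: Wₕ = 0.40505183; term = 0.40505183²·(1 − 0.07465839)·41070000/601 = 10374.651.
Sum = 11221.32.

11221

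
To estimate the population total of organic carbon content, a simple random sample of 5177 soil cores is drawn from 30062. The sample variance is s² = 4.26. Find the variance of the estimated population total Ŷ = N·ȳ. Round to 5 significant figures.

615580

Var(Ŷ) = N²·Var(ȳ) = N²·(1 − n/N)·s²/n.
f = 5177/30062 = 0.17221076; Var(ȳ) = 0.82778924·4.26/5177 = 6.8116325 × 10^-4.
Var(Ŷ) = 30062² · (6.8116325 × 10^-4) = 615583.47.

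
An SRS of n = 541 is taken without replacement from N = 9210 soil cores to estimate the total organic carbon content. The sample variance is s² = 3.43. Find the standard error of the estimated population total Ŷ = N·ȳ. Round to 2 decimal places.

711.48

Var(Ŷ) = N²·Var(ȳ) = N²·(1 − n/N)·s²/n.
f = 541/9210 = 0.05874050; Var(ȳ) = 0.94125950·3.43/541 = 0.0059676896.
Var(Ŷ) = 9210² · 0.0059676896 = 506203.9.
SE(Ŷ) = √(506203.9) = 711.48.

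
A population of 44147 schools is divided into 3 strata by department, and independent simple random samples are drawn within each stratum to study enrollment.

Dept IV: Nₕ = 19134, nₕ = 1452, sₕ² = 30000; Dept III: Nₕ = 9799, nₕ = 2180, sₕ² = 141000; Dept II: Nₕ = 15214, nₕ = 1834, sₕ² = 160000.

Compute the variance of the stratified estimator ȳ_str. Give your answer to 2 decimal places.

Var(ȳ_str) = Σₕ Wₕ²(1 − fₕ)sₕ²/nₕ with Wₕ = Nₕ/N, N = 44147.
Dept IV: Wₕ = 0.43341563; term = 0.43341563²·(1 − 0.07588586)·30000/1452 = 3.5866533.
Dept III: Wₕ = 0.22196299; term = 0.22196299²·(1 − 0.22247168)·141000/2180 = 2.47765.
Dept II: Wₕ = 0.34462138; term = 0.34462138²·(1 − 0.12054686)·160000/1834 = 9.1120854.
Sum = 15.176389.

15.18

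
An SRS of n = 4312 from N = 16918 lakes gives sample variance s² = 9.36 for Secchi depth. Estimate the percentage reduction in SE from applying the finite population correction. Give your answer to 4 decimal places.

f = n/N = 4312/16918 = 0.25487646.
SE_no-fpc = √(s²/n) = 0.046590626; SE_fpc = √((1−f)s²/n) = 0.040217279.
Ratio = √(1−f) = 0.86320539. Reduction = 100·(1 − 0.86320539) = 13.6795%.

13.6795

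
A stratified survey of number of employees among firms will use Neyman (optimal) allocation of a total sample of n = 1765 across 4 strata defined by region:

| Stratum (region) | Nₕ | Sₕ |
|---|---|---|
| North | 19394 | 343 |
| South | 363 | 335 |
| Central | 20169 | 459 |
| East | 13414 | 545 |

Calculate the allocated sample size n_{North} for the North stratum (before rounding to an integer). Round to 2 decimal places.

Neyman allocation: nₕ = n·NₕSₕ / Σⱼ NⱼSⱼ.
Σ NⱼSⱼ = 19394·343 + 363·335 + 20169·459 + 13414·545 = 2.3341948 × 10^7.
n_{North} = 1765·19394·343 / (2.3341948 × 10^7) = 503.00.

503.00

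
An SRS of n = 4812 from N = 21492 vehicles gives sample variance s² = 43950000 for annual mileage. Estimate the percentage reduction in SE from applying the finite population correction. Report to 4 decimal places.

11.9033

f = n/N = 4812/21492 = 0.22389726.
SE_no-fpc = √(s²/n) = 95.568909; SE_fpc = √((1−f)s²/n) = 84.193049.
Ratio = √(1−f) = 0.88096693. Reduction = 100·(1 − 0.88096693) = 11.9033%.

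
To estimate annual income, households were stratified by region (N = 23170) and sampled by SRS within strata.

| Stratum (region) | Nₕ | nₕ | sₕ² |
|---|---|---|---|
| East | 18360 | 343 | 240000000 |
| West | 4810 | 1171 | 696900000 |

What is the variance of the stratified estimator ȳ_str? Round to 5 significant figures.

Var(ȳ_str) = Σₕ Wₕ²(1 − fₕ)sₕ²/nₕ with Wₕ = Nₕ/N, N = 23170.
East: Wₕ = 0.79240397; term = 0.79240397²·(1 − 0.01868192)·240000000/343 = 431141.88.
West: Wₕ = 0.20759603; term = 0.20759603²·(1 − 0.24345114)·696900000/1171 = 19403.882.
Sum = 450545.76.

450550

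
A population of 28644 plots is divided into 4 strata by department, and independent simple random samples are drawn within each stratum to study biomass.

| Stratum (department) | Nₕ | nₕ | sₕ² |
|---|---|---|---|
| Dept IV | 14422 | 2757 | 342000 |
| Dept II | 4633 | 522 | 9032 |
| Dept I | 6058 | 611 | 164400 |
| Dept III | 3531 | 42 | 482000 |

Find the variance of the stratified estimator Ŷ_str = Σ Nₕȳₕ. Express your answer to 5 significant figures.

Var(Ŷ_str) = Σₕ Nₕ²(1 − fₕ)sₕ²/nₕ.
Dept IV: 14422²·(1 − 2757/14422)·342000/2757 = 2.0868901 × 10^10.
Dept II: 4633²·(1 − 522/4633)·9032/522 = 3.2955143 × 10^8.
Dept I: 6058²·(1 − 611/6058)·164400/611 = 8.8786564 × 10^9.
Dept III: 3531²·(1 − 42/3531)·482000/42 = 1.4138275 × 10^11.
Sum = 1.7145986 × 10^11.

1.7146 × 10^11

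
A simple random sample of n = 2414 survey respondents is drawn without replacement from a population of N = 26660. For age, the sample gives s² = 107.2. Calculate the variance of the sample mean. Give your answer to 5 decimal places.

Under SRS without replacement, Var(ȳ) = (1 − f)·s²/n with f = n/N = 2414/26660 = 0.09054764.
Var(ȳ) = (1 − 0.09054764)·107.2/2414 = 0.90945236·0.044407622 = 0.040386617.

0.04039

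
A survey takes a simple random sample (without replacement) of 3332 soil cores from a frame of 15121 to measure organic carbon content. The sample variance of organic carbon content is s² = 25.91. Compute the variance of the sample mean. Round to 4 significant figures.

Under SRS without replacement, Var(ȳ) = (1 − f)·s²/n with f = n/N = 3332/15121 = 0.22035580.
Var(ȳ) = (1 − 0.22035580)·25.91/3332 = 0.77964420·0.0077761104 = 0.0060625994.

0.006063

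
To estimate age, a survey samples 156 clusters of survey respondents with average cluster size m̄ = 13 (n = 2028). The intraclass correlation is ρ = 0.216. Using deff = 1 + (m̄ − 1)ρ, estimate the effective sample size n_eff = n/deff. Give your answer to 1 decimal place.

564.6

deff = 1 + (13 − 1)·0.216 = 1 + 2.592 = 3.592.
n_eff = 2028 / 3.592 = 564.6.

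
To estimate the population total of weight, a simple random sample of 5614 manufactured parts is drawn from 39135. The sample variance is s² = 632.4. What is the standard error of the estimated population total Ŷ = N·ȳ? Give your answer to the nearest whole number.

Var(Ŷ) = N²·Var(ȳ) = N²·(1 − n/N)·s²/n.
f = 5614/39135 = 0.14345215; Var(ȳ) = 0.85654785·632.4/5614 = 0.096487506.
Var(Ŷ) = 39135² · 0.096487506 = 1.4777527 × 10^8.
SE(Ŷ) = √(1.4777527 × 10^8) = 12156.

12156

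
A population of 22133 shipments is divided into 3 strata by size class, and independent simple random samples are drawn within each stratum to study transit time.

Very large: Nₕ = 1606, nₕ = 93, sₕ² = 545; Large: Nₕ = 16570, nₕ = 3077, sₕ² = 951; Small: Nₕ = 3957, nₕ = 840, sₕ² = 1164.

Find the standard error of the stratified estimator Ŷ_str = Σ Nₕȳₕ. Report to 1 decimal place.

Var(Ŷ_str) = Σₕ Nₕ²(1 − fₕ)sₕ²/nₕ.
Very large: 1606²·(1 − 93/1606)·545/93 = 1.4239608 × 10^7.
Large: 16570²·(1 − 3077/16570)·951/3077 = 6.9100955 × 10^7.
Small: 3957²·(1 − 840/3957)·1164/840 = 1.7091357 × 10^7.
Sum = 1.0043192 × 10^8.
SE = √(1.0043192 × 10^8) = 10021.6.

10021.6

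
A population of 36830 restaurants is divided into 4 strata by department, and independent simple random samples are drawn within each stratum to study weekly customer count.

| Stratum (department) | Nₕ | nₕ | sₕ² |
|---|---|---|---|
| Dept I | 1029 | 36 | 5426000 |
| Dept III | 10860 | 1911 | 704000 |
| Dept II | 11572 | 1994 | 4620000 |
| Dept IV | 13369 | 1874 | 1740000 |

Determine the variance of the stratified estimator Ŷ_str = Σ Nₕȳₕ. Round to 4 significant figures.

Var(Ŷ_str) = Σₕ Nₕ²(1 − fₕ)sₕ²/nₕ.
Dept I: 1029²·(1 − 36/1029)·5426000/36 = 1.5400751 × 10^11.
Dept III: 10860²·(1 − 1911/10860)·704000/1911 = 3.5802743 × 10^10.
Dept II: 11572²·(1 − 1994/11572)·4620000/1994 = 2.5680299 × 10^11.
Dept IV: 13369²·(1 − 1874/13369)·1740000/1874 = 1.4268804 × 10^11.
Sum = 5.8930128 × 10^11.

5.893 × 10^11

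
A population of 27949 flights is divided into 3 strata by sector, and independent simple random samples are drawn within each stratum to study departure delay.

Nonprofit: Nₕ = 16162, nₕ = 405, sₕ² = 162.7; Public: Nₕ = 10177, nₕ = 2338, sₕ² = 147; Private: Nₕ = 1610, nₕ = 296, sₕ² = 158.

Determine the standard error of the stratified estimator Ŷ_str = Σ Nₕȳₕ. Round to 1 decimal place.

10414.0

Var(Ŷ_str) = Σₕ Nₕ²(1 − fₕ)sₕ²/nₕ.
Nonprofit: 16162²·(1 − 405/16162)·162.7/405 = 1.0230601 × 10^8.
Public: 10177²·(1 − 2338/10177)·147/2338 = 5.0159508 × 10^6.
Private: 1610²·(1 − 296/1610)·158/296 = 1.1292409 × 10^6.
Sum = 1.084512 × 10^8.
SE = √(1.084512 × 10^8) = 10414.0.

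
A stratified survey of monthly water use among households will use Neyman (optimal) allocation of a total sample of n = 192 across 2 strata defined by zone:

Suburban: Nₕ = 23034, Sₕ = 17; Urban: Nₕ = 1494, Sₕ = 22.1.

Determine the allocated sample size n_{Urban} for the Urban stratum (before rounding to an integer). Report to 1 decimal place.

14.9

Neyman allocation: nₕ = n·NₕSₕ / Σⱼ NⱼSⱼ.
Σ NⱼSⱼ = 23034·17 + 1494·22.1 = 424595.4.
n_{Urban} = 192·1494·22.1 / 424595.4 = 14.9.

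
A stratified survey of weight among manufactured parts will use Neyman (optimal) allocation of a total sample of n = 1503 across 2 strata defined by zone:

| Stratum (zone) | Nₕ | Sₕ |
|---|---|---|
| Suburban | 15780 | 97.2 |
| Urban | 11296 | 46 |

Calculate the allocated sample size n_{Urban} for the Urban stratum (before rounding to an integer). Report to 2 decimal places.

Neyman allocation: nₕ = n·NₕSₕ / Σⱼ NⱼSⱼ.
Σ NⱼSⱼ = 15780·97.2 + 11296·46 = 2.053432 × 10^6.
n_{Urban} = 1503·11296·46 / (2.053432 × 10^6) = 380.33.

380.33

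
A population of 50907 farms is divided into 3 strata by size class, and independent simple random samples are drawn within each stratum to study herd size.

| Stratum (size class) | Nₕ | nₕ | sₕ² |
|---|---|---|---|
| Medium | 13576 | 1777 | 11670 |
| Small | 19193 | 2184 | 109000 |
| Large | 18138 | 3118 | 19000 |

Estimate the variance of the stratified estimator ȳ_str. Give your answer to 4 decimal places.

Var(ȳ_str) = Σₕ Wₕ²(1 − fₕ)sₕ²/nₕ with Wₕ = Nₕ/N, N = 50907.
Medium: Wₕ = 0.26668238; term = 0.26668238²·(1 − 0.13089275)·11670/1777 = 0.40592467.
Small: Wₕ = 0.37702084; term = 0.37702084²·(1 − 0.11379149)·109000/2184 = 6.2869571.
Large: Wₕ = 0.35629678; term = 0.35629678²·(1 − 0.17190429)·19000/3118 = 0.64059244.
Sum = 7.3334742.

7.3335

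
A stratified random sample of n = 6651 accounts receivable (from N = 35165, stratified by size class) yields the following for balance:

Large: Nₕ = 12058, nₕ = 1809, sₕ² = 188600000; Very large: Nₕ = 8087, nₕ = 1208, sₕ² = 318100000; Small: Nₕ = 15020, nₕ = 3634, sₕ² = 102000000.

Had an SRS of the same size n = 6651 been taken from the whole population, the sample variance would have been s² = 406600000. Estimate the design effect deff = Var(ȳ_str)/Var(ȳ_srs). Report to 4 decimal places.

0.5275

Var(ȳ_str) = Σ Wₕ²(1−fₕ)sₕ²/nₕ with Wₕ = Nₕ/35165:
  Large: (12058/35165)²·(1−1809/12058)·188600000/1809 = 10419.303
  Very large: (8087/35165)²·(1−1208/8087)·318100000/1208 = 11846.45
  Small: (15020/35165)²·(1−3634/15020)·102000000/3634 = 3881.8175
  → Var(ȳ_str) = 26147.571.
Var(ȳ_srs) = (1 − 6651/35165)·406600000/6651 = 49571.031.
deff = 26147.571 / 49571.031 = 0.5275.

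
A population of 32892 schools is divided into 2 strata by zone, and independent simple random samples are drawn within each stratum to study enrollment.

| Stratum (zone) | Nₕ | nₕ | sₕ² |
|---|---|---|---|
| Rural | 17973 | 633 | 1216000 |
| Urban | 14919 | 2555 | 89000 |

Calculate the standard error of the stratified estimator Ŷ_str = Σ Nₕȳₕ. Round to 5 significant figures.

Var(Ŷ_str) = Σₕ Nₕ²(1 − fₕ)sₕ²/nₕ.
Rural: 17973²·(1 − 633/17973)·1216000/633 = 5.9868659 × 10^11.
Urban: 14919²·(1 − 2555/14919)·89000/2555 = 6.4253651 × 10^9.
Sum = 6.0511196 × 10^11.
SE = √(6.0511196 × 10^11) = 777890.

777890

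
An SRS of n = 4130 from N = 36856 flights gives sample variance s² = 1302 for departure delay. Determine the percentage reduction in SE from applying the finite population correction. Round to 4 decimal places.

5.7693

f = n/N = 4130/36856 = 0.11205774.
SE_no-fpc = √(s²/n) = 0.56147505; SE_fpc = √((1−f)s²/n) = 0.52908181.
Ratio = √(1−f) = 0.94230688. Reduction = 100·(1 − 0.94230688) = 5.7693%.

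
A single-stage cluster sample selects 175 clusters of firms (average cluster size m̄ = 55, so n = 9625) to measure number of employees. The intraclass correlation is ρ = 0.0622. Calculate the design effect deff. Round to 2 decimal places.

4.36

deff = 1 + (55 − 1)·0.0622 = 1 + 3.3588 = 4.3588.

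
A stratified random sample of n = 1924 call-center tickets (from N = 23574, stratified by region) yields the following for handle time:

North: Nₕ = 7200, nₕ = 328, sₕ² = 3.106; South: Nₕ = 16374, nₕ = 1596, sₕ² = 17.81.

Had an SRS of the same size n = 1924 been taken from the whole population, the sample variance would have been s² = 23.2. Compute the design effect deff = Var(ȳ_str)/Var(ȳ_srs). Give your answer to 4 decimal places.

Var(ȳ_str) = Σ Wₕ²(1−fₕ)sₕ²/nₕ with Wₕ = Nₕ/23574:
  North: (7200/23574)²·(1−328/7200)·3.106/328 = 8.4309535 × 10^-4
  South: (16374/23574)²·(1−1596/16374)·17.81/1596 = 0.004858866
  → Var(ȳ_str) = 0.0057019614.
Var(ȳ_srs) = (1 − 1924/23574)·23.2/1924 = 0.011074077.
deff = 0.0057019614 / 0.011074077 = 0.5149.

0.5149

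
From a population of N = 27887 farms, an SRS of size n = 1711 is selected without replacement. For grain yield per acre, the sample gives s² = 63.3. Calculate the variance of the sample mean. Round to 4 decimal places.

Under SRS without replacement, Var(ȳ) = (1 − f)·s²/n with f = n/N = 1711/27887 = 0.06135475.
Var(ȳ) = (1 − 0.06135475)·63.3/1711 = 0.93864525·0.036995909 = 0.034726034.

0.0347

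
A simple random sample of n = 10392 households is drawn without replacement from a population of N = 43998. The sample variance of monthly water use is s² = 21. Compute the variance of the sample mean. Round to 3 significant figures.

Under SRS without replacement, Var(ȳ) = (1 − f)·s²/n with f = n/N = 10392/43998 = 0.23619255.
Var(ȳ) = (1 − 0.23619255)·21/10392 = 0.76380745·0.0020207852 = 0.0015434908.

0.00154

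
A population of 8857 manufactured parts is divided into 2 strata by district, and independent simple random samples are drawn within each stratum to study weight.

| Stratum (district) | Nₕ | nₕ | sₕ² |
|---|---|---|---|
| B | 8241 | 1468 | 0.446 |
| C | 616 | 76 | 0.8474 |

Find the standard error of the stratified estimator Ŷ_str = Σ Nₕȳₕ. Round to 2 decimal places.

143.76

Var(Ŷ_str) = Σₕ Nₕ²(1 − fₕ)sₕ²/nₕ.
B: 8241²·(1 − 1468/8241)·0.446/1468 = 16957.811.
C: 616²·(1 − 76/616)·0.8474/76 = 3708.936.
Sum = 20666.747.
SE = √(20666.747) = 143.76.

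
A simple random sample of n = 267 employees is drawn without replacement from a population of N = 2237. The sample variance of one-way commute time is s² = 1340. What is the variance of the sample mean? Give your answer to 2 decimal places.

4.42

Under SRS without replacement, Var(ȳ) = (1 − f)·s²/n with f = n/N = 267/2237 = 0.11935628.
Var(ȳ) = (1 − 0.11935628)·1340/267 = 0.88064372·5.0187266 = 4.4197101.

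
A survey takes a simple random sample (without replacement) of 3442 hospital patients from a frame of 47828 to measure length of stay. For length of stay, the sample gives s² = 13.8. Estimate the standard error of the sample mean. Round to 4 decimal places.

Under SRS without replacement, Var(ȳ) = (1 − f)·s²/n with f = n/N = 3442/47828 = 0.07196621.
Var(ȳ) = (1 − 0.07196621)·13.8/3442 = 0.92803379·0.0040092969 = 0.003720763.
SE(ȳ) = √(0.003720763) = 0.0610.

0.0610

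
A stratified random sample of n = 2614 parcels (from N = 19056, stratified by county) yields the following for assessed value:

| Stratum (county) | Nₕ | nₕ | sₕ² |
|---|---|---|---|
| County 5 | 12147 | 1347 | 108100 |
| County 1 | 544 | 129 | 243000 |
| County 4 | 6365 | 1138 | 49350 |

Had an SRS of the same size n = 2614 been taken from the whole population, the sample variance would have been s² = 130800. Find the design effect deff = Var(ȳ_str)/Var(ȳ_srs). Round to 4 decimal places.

Var(ȳ_str) = Σ Wₕ²(1−fₕ)sₕ²/nₕ with Wₕ = Nₕ/19056:
  County 5: (12147/19056)²·(1−1347/12147)·108100/1347 = 28.992616
  County 1: (544/19056)²·(1−129/544)·243000/129 = 1.1711164
  County 4: (6365/19056)²·(1−1138/6365)·49350/1138 = 3.9731258
  → Var(ȳ_str) = 34.136858.
Var(ȳ_srs) = (1 − 2614/19056)·130800/2614 = 43.174276.
deff = 34.136858 / 43.174276 = 0.7907.

0.7907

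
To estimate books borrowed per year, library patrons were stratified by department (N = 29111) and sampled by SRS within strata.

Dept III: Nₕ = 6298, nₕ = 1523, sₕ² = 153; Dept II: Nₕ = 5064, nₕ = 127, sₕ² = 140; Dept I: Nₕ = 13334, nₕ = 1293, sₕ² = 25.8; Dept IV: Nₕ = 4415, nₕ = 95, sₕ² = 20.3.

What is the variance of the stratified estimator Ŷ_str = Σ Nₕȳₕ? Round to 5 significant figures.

Var(Ŷ_str) = Σₕ Nₕ²(1 − fₕ)sₕ²/nₕ.
Dept III: 6298²·(1 − 1523/6298)·153/1523 = 3.0211171 × 10^6.
Dept II: 5064²·(1 − 127/5064)·140/127 = 2.7560122 × 10^7.
Dept I: 13334²·(1 − 1293/13334)·25.8/1293 = 3.2036435 × 10^6.
Dept IV: 4415²·(1 − 95/4415)·20.3/95 = 4.0755562 × 10^6.
Sum = 3.7860439 × 10^7.

3.7860 × 10^7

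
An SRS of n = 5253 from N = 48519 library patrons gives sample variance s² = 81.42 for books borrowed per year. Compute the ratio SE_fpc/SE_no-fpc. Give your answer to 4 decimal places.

f = n/N = 5253/48519 = 0.10826686.
SE_no-fpc = √(s²/n) = 0.12449785; SE_fpc = √((1−f)s²/n) = 0.11756534.
Ratio = √(1−f) = 0.94431623.

0.9443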